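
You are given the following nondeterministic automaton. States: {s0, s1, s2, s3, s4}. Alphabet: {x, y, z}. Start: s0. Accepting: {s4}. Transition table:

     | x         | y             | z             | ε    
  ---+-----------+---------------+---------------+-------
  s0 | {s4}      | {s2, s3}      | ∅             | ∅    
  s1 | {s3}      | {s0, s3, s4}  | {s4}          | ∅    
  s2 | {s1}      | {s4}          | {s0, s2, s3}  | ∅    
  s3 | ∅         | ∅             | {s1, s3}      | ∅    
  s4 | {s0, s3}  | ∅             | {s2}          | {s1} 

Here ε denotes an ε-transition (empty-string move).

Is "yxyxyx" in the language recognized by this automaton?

Yes

Start in {s0}.
Read 'y': s0→{s2, s3}; now {s2, s3}.
Read 'x': s2→{s1}, s3→∅; now {s1}.
Read 'y': s1→{s0, s3, s4}; union {s0, s3, s4}; ε-closure = {s0, s1, s3, s4}.
Read 'x': s0→{s4}, s1→{s3}, s3→∅, s4→{s0, s3}; union {s0, s3, s4}; ε-closure = {s0, s1, s3, s4}.
Read 'y': s0→{s2, s3}, s1→{s0, s3, s4}, s3→∅, s4→∅; union {s0, s2, s3, s4}; ε-closure = {s0, s1, s2, s3, s4}.
Read 'x': s0→{s4}, s1→{s3}, s2→{s1}, s3→∅, s4→{s0, s3}; now {s0, s1, s3, s4}.
The final set {s0, s1, s3, s4} contains the accepting state s4.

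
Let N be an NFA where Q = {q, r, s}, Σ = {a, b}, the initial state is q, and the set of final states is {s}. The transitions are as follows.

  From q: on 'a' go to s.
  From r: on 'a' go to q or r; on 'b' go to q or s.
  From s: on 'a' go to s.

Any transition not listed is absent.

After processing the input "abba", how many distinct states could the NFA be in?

Start in {q}.
Read 'a': q→{s}; now {s}.
Read 'b': s→∅; now ∅.
The set is empty and remains empty for the remaining 2 symbols.
That set has 0 states.

0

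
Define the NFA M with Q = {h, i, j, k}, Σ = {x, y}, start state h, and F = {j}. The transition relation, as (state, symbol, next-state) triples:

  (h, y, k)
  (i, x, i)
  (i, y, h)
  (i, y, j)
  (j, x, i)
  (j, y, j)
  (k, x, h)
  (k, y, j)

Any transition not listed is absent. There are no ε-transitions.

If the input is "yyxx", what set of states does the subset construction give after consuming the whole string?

Start in {h}.
Read 'y': {h} → {k}.
Read 'y': {k} → {j}.
Read 'x': {j} → {i}.
Read 'x': {i} → {i}.

{i}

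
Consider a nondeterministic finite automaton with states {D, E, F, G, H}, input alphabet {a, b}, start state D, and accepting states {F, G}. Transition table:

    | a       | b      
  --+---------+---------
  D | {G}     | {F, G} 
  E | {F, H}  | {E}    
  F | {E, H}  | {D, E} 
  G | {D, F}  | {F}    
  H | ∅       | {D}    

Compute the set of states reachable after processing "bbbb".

Start in {D}.
Read 'b': D→{F, G}; now {F, G}.
Read 'b': F→{D, E}, G→{F}; now {D, E, F}.
Read 'b': D→{F, G}, E→{E}, F→{D, E}; now {D, E, F, G}.
Read 'b': D→{F, G}, E→{E}, F→{D, E}, G→{F}; now {D, E, F, G}.

{D, E, F, G}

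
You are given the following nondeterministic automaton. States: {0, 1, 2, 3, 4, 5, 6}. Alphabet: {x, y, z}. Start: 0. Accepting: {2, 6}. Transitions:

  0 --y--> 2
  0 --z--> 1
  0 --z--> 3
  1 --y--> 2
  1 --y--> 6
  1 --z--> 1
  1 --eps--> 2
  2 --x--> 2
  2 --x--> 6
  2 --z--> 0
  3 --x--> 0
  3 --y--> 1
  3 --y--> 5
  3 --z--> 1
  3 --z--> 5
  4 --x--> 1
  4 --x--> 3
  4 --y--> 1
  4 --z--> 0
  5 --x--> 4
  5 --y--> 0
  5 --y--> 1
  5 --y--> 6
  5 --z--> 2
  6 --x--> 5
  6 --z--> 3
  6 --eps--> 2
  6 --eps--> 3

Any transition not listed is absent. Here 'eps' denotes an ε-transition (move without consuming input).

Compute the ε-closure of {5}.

Begin with {5}.
No ε-moves leave this set, so the closure equals the set itself.

{5}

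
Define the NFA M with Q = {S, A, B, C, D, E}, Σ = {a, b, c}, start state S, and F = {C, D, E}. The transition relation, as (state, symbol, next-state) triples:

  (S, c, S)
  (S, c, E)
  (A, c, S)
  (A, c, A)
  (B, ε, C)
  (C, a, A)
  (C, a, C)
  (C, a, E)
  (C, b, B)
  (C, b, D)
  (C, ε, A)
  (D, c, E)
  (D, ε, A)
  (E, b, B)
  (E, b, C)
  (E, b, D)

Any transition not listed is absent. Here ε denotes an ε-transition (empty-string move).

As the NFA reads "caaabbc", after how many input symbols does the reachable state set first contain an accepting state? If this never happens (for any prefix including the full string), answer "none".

Start in {S}.
Read 'c': S→{S, E}; now {S, E}.
None of the earlier sets intersect F, but {S, E} does.

1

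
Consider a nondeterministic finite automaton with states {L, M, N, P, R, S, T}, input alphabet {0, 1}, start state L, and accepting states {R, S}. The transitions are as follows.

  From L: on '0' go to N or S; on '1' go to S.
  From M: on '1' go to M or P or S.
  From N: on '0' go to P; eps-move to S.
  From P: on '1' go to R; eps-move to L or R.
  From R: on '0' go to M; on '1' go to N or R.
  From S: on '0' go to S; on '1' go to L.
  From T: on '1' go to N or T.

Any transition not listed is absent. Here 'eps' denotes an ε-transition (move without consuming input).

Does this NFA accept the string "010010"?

Yes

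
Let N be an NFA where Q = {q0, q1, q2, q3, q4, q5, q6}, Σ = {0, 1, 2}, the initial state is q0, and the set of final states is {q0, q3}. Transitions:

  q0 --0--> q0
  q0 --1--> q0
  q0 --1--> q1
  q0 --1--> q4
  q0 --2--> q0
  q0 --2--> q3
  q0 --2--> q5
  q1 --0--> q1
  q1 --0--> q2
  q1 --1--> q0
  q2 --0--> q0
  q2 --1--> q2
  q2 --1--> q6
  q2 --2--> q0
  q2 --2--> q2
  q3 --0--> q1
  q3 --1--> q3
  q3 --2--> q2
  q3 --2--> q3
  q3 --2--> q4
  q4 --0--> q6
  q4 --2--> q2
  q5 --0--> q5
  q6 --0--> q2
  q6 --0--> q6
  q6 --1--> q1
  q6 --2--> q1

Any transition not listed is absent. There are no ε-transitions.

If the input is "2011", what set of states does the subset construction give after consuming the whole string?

Start in {q0}.
Read '2': q0→{q0, q3, q5}; now {q0, q3, q5}.
Read '0': q0→{q0}, q3→{q1}, q5→{q5}; now {q0, q1, q5}.
Read '1': q0→{q0, q1, q4}, q1→{q0}, q5→∅; now {q0, q1, q4}.
Read '1': q0→{q0, q1, q4}, q1→{q0}, q4→∅; now {q0, q1, q4}.

{q0, q1, q4}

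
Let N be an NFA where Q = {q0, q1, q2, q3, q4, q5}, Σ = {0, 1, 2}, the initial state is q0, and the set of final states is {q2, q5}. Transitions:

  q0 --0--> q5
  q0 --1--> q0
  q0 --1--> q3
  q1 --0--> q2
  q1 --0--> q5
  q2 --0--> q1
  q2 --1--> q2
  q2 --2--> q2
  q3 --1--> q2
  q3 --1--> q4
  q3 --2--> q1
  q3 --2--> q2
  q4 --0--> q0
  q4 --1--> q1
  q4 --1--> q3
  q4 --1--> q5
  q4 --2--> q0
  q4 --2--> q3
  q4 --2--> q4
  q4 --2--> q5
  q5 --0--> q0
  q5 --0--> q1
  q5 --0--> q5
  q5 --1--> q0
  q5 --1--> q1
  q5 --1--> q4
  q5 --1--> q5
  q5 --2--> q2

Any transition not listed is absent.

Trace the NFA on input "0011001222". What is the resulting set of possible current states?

{q0, q1, q2, q3, q4, q5}

Start in {q0}.
Read '0': q0→{q5}; now {q5}.
Read '0': q5→{q0, q1, q5}; now {q0, q1, q5}.
Read '1': q0→{q0, q3}, q1→∅, q5→{q0, q1, q4, q5}; now {q0, q1, q3, q4, q5}.
Read '1': q0→{q0, q3}, q1→∅, q3→{q2, q4}, q4→{q1, q3, q5}, q5→{q0, q1, q4, q5}; now {q0, q1, q2, q3, q4, q5}.
Read '0': q0→{q5}, q1→{q2, q5}, q2→{q1}, q3→∅, q4→{q0}, q5→{q0, q1, q5}; now {q0, q1, q2, q5}.
Read '0': q0→{q5}, q1→{q2, q5}, q2→{q1}, q5→{q0, q1, q5}; now {q0, q1, q2, q5}.
Read '1': q0→{q0, q3}, q1→∅, q2→{q2}, q5→{q0, q1, q4, q5}; now {q0, q1, q2, q3, q4, q5}.
Read '2': q0→∅, q1→∅, q2→{q2}, q3→{q1, q2}, q4→{q0, q3, q4, q5}, q5→{q2}; now {q0, q1, q2, q3, q4, q5}.
Read '2': q0→∅, q1→∅, q2→{q2}, q3→{q1, q2}, q4→{q0, q3, q4, q5}, q5→{q2}; now {q0, q1, q2, q3, q4, q5}.
Read '2': q0→∅, q1→∅, q2→{q2}, q3→{q1, q2}, q4→{q0, q3, q4, q5}, q5→{q2}; now {q0, q1, q2, q3, q4, q5}.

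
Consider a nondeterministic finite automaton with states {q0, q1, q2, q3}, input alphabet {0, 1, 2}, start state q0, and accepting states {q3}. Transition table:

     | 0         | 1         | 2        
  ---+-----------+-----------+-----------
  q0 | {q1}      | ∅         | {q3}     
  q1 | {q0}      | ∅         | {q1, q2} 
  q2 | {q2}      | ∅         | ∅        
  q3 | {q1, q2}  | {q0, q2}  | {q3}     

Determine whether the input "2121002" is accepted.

Start in {q0}.
Read '2': q0→{q3}; now {q3}.
Read '1': q3→{q0, q2}; now {q0, q2}.
Read '2': q0→{q3}, q2→∅; now {q3}.
Read '1': q3→{q0, q2}; now {q0, q2}.
Read '0': q0→{q1}, q2→{q2}; now {q1, q2}.
Read '0': q1→{q0}, q2→{q2}; now {q0, q2}.
Read '2': q0→{q3}, q2→∅; now {q3}.
The final set {q3} contains the accepting state q3.

Yes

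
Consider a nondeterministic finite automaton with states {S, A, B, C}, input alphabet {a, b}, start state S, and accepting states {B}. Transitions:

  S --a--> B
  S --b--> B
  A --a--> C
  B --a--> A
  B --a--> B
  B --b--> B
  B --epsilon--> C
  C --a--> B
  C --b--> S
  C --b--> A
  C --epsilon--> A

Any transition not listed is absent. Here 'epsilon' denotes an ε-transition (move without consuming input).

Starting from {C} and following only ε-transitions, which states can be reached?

Begin with {C}.
ε-move C → A; add A.

{A, C}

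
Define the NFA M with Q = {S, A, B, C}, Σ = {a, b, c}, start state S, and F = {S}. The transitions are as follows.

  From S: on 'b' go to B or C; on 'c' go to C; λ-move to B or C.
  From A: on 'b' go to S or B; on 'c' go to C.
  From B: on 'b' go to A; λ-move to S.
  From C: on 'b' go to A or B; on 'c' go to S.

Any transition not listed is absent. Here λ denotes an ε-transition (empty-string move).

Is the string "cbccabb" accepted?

Start: ε-closure({S}) = {S, B, C}.
Read 'c': S→{C}, B→∅, C→{S}; union {S, C}; ε-closure = {S, B, C}.
Read 'b': S→{B, C}, B→{A}, C→{A, B}; union {A, B, C}; ε-closure = {S, A, B, C}.
Read 'c': S→{C}, A→{C}, B→∅, C→{S}; union {S, C}; ε-closure = {S, B, C}.
Read 'c': S→{C}, B→∅, C→{S}; union {S, C}; ε-closure = {S, B, C}.
Read 'a': S→∅, B→∅, C→∅; now ∅.
The set is empty and remains empty for the remaining 2 symbols.
The final set ∅ contains no accepting state.

No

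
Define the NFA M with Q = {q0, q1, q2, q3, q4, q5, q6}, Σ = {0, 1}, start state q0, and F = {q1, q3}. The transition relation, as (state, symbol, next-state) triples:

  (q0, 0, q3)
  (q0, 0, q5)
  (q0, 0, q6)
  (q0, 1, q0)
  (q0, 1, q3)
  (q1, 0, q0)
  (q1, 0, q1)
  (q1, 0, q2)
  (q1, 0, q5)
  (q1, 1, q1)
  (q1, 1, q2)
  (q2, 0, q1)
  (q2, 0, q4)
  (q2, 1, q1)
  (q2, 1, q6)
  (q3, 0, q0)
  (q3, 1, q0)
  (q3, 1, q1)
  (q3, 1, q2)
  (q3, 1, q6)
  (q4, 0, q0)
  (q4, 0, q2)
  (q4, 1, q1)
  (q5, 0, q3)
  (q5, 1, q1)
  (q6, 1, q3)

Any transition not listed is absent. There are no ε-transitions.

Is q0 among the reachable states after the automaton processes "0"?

No

Start in {q0}.
Read '0': q0→{q3, q5, q6}; now {q3, q5, q6}.
State q0 is not in {q3, q5, q6}.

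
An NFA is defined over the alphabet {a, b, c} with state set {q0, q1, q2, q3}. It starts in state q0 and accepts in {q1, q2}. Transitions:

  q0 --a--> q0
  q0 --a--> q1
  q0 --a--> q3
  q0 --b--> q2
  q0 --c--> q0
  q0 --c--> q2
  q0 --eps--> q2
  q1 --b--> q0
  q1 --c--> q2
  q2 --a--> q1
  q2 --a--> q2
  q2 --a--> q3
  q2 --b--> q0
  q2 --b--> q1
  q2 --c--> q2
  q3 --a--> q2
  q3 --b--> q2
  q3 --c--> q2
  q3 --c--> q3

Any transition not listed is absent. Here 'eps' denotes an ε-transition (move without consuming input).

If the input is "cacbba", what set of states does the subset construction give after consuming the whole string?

Start: ε-closure({q0}) = {q0, q2}.
Read 'c': q0→{q0, q2}, q2→{q2}; now {q0, q2}.
Read 'a': q0→{q0, q1, q3}, q2→{q1, q2, q3}; now {q0, q1, q2, q3}.
Read 'c': q0→{q0, q2}, q1→{q2}, q2→{q2}, q3→{q2, q3}; now {q0, q2, q3}.
Read 'b': q0→{q2}, q2→{q0, q1}, q3→{q2}; now {q0, q1, q2}.
Read 'b': q0→{q2}, q1→{q0}, q2→{q0, q1}; now {q0, q1, q2}.
Read 'a': q0→{q0, q1, q3}, q1→∅, q2→{q1, q2, q3}; now {q0, q1, q2, q3}.

{q0, q1, q2, q3}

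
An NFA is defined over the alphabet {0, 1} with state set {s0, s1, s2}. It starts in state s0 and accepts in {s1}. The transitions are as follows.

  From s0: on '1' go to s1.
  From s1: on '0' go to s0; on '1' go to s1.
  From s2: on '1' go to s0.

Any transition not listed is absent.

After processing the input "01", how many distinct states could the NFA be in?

0

Start in {s0}.
Read '0': s0→∅; now ∅.
The set is empty and remains empty for the remaining 1 symbol.
That set has 0 states.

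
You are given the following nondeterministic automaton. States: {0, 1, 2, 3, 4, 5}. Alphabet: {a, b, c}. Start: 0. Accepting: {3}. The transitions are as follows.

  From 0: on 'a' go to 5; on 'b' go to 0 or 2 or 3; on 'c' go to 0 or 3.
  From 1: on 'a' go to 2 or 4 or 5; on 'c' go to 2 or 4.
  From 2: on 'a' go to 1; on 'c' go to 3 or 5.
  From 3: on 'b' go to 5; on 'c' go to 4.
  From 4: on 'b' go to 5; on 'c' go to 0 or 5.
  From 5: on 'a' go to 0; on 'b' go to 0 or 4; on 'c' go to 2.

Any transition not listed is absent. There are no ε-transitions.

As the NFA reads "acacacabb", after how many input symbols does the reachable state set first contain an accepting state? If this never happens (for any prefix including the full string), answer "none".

none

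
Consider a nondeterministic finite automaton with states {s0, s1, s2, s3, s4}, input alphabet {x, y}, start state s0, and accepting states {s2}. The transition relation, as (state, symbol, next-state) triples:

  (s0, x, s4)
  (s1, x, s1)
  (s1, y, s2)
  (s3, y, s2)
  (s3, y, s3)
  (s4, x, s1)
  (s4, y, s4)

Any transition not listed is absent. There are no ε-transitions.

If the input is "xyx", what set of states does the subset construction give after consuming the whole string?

{s1}

Start in {s0}.
Read 'x': s0→{s4}; now {s4}.
Read 'y': s4→{s4}; now {s4}.
Read 'x': s4→{s1}; now {s1}.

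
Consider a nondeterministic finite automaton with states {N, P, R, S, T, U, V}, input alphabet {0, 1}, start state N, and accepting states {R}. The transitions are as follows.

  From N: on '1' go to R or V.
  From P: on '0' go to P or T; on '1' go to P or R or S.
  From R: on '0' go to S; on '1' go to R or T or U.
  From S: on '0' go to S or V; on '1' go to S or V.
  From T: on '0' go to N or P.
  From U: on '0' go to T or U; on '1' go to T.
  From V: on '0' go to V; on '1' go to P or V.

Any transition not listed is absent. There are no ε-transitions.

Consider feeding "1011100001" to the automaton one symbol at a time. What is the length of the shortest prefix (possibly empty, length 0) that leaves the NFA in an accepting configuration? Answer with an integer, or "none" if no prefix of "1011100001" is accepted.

1

Start in {N}.
Read '1': N→{R, V}; now {R, V}.
None of the earlier sets intersect F, but {R, V} does.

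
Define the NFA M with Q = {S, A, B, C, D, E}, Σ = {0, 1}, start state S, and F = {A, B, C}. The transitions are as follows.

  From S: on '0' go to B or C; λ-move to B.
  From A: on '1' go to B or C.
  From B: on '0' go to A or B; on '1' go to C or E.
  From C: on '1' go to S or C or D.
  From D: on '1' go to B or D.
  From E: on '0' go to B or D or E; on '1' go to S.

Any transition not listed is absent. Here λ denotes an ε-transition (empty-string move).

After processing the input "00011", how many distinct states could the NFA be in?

Start: ε-closure({S}) = {S, B}.
Read '0': {S, B} → {A, B, C}.
Read '0': {A, B, C} → {A, B}.
Read '0': {A, B} → {A, B}.
Read '1': {A, B} → {B, C, E}.
Read '1': {B, C, E} → {S, B, C, D, E}.
That set has 5 states.

5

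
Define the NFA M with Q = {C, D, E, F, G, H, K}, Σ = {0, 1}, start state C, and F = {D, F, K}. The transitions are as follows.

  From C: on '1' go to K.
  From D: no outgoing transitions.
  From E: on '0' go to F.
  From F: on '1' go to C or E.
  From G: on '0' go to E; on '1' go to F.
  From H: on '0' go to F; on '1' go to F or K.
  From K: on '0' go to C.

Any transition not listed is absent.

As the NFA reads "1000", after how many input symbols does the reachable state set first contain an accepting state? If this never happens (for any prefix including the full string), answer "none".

1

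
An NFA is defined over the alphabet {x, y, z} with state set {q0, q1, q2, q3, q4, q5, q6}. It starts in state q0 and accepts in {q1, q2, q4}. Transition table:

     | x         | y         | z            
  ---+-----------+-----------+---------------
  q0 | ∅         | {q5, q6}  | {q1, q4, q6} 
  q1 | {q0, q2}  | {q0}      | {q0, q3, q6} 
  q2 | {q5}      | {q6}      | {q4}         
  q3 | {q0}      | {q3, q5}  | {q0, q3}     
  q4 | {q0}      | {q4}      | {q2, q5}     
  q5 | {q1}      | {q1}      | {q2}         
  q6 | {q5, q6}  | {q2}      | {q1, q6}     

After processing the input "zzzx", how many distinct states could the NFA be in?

4

Start in {q0}.
Read 'z': {q0} → {q1, q4, q6}.
Read 'z': {q1, q4, q6} → {q0, q1, q2, q3, q5, q6}.
Read 'z': {q0, q1, q2, q3, q5, q6} → {q0, q1, q2, q3, q4, q6}.
Read 'x': {q0, q1, q2, q3, q4, q6} → {q0, q2, q5, q6}.
That set has 4 states.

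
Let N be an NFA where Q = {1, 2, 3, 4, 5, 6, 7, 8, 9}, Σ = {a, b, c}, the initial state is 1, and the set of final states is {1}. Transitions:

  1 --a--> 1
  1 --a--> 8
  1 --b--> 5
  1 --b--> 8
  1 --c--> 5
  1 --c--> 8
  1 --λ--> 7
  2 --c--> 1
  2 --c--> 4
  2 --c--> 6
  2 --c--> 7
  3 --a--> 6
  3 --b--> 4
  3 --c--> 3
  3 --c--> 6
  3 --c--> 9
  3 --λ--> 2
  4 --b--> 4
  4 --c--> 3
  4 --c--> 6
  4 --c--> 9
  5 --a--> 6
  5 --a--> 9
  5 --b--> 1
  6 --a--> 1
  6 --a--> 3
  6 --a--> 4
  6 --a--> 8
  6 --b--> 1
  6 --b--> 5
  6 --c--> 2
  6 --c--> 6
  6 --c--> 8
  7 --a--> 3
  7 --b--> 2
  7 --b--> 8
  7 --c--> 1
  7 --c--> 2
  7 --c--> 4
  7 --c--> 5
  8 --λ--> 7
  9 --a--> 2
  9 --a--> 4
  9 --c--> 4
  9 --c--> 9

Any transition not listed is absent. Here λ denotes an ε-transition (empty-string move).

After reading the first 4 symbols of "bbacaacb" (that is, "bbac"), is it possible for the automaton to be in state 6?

Yes

Start: ε-closure({1}) = {1, 7}.
Read 'b': {1, 7} → {2, 5, 7, 8}.
Read 'b': {2, 5, 7, 8} → {1, 2, 7, 8}.
Read 'a': {1, 2, 7, 8} → {1, 2, 3, 7, 8}.
Read 'c': {1, 2, 3, 7, 8} → {1, 2, 3, 4, 5, 6, 7, 8, 9}.
State 6 is in {1, 2, 3, 4, 5, 6, 7, 8, 9}.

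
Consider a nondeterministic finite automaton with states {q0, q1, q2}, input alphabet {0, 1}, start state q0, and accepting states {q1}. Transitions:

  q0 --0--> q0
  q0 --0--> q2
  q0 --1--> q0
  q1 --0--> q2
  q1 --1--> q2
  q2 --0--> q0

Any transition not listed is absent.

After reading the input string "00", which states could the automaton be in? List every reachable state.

Start in {q0}.
Read '0': {q0} → {q0, q2}.
Read '0': {q0, q2} → {q0, q2}.

{q0, q2}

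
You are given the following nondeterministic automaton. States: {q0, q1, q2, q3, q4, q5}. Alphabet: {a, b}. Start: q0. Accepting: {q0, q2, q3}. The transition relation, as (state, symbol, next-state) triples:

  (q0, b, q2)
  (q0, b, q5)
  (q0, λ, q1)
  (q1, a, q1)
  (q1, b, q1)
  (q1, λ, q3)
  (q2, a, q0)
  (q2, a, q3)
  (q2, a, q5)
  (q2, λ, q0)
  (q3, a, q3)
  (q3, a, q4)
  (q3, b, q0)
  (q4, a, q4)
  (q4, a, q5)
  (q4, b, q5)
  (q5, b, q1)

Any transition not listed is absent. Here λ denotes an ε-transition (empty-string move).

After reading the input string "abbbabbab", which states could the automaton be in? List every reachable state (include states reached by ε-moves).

{q0, q1, q2, q3, q5}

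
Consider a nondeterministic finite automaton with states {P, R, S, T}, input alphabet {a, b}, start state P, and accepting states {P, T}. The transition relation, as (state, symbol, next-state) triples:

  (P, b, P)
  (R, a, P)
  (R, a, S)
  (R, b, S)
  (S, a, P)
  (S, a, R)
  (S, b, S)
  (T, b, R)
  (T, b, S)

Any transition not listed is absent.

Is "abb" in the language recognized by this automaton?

No

Start in {P}.
Read 'a': {P} → ∅.
The set is empty and remains empty for the remaining 2 symbols.
The final set ∅ contains no accepting state.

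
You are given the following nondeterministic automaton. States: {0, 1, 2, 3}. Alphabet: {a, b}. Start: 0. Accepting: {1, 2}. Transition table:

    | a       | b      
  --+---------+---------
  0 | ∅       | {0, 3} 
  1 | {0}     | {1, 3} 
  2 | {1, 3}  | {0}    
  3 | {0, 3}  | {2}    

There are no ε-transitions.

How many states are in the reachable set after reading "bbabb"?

4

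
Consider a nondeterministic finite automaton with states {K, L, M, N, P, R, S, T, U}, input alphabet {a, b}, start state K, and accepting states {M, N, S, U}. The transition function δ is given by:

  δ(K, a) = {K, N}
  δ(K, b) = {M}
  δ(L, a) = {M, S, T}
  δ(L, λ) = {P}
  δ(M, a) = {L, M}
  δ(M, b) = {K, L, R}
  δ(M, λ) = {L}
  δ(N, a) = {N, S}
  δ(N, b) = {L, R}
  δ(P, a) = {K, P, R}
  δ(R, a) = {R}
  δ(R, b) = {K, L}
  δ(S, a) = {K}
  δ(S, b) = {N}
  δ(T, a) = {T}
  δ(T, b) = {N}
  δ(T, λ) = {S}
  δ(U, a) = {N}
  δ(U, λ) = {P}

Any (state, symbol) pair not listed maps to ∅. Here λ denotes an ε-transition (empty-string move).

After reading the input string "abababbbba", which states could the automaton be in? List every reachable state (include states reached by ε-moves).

{K, L, M, N, P, R, S, T}

Start in {K}.
Read 'a': K→{K, N}; now {K, N}.
Read 'b': K→{M}, N→{L, R}; union {L, M, R}; ε-closure = {L, M, P, R}.
Read 'a': L→{M, S, T}, M→{L, M}, P→{K, P, R}, R→{R}; now {K, L, M, P, R, S, T}.
Read 'b': K→{M}, L→∅, M→{K, L, R}, P→∅, R→{K, L}, S→{N}, T→{N}; union {K, L, M, N, R}; ε-closure = {K, L, M, N, P, R}.
Read 'a': K→{K, N}, L→{M, S, T}, M→{L, M}, N→{N, S}, P→{K, P, R}, R→{R}; now {K, L, M, N, P, R, S, T}.
Read 'b': K→{M}, L→∅, M→{K, L, R}, N→{L, R}, P→∅, R→{K, L}, S→{N}, T→{N}; union {K, L, M, N, R}; ε-closure = {K, L, M, N, P, R}.
Read 'b': K→{M}, L→∅, M→{K, L, R}, N→{L, R}, P→∅, R→{K, L}; union {K, L, M, R}; ε-closure = {K, L, M, P, R}.
Read 'b': K→{M}, L→∅, M→{K, L, R}, P→∅, R→{K, L}; union {K, L, M, R}; ε-closure = {K, L, M, P, R}.
Read 'b': K→{M}, L→∅, M→{K, L, R}, P→∅, R→{K, L}; union {K, L, M, R}; ε-closure = {K, L, M, P, R}.
Read 'a': K→{K, N}, L→{M, S, T}, M→{L, M}, P→{K, P, R}, R→{R}; now {K, L, M, N, P, R, S, T}.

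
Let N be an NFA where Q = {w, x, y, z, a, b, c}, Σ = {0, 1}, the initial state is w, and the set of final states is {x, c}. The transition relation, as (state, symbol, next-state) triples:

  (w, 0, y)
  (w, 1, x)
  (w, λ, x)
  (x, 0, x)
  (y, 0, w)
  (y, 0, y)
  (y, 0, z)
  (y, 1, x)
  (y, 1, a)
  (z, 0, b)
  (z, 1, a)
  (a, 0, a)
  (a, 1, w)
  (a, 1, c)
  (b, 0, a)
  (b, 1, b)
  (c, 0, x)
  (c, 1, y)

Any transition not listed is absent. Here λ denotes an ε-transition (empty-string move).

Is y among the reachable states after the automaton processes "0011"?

Start: ε-closure({w}) = {w, x}.
Read '0': w→{y}, x→{x}; now {x, y}.
Read '0': x→{x}, y→{w, y, z}; now {w, x, y, z}.
Read '1': w→{x}, x→∅, y→{x, a}, z→{a}; now {x, a}.
Read '1': x→∅, a→{w, c}; union {w, c}; ε-closure = {w, x, c}.
State y is not in {w, x, c}.

No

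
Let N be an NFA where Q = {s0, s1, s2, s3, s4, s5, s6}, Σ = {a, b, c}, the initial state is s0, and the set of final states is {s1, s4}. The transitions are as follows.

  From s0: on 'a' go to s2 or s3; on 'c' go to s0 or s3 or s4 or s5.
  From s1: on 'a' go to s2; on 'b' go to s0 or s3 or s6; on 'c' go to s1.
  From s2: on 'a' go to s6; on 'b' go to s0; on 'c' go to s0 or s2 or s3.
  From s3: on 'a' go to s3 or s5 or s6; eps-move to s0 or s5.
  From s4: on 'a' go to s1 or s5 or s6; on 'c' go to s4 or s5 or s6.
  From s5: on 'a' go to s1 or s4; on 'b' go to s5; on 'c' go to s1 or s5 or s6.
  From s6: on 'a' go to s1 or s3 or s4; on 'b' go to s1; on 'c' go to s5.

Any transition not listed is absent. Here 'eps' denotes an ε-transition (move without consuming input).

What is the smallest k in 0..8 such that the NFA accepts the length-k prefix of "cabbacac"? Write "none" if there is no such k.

Start in {s0}.
Read 'c': s0→{s0, s3, s4, s5}; now {s0, s3, s4, s5}.
None of the earlier sets intersect F, but {s0, s3, s4, s5} does.

1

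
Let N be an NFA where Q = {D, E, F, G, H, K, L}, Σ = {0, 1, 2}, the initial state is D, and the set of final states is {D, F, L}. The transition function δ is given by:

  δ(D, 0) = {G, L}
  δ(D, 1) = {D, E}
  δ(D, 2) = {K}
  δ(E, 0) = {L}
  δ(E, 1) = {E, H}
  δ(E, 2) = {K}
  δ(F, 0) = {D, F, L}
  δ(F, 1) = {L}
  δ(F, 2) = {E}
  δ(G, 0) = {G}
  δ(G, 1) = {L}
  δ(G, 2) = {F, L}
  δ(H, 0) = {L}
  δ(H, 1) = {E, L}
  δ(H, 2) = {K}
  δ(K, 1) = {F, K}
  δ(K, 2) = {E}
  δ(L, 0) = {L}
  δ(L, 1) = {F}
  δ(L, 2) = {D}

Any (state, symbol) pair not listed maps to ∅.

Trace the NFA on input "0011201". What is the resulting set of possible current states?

{F, L}

Start in {D}.
Read '0': D→{G, L}; now {G, L}.
Read '0': G→{G}, L→{L}; now {G, L}.
Read '1': G→{L}, L→{F}; now {F, L}.
Read '1': F→{L}, L→{F}; now {F, L}.
Read '2': F→{E}, L→{D}; now {D, E}.
Read '0': D→{G, L}, E→{L}; now {G, L}.
Read '1': G→{L}, L→{F}; now {F, L}.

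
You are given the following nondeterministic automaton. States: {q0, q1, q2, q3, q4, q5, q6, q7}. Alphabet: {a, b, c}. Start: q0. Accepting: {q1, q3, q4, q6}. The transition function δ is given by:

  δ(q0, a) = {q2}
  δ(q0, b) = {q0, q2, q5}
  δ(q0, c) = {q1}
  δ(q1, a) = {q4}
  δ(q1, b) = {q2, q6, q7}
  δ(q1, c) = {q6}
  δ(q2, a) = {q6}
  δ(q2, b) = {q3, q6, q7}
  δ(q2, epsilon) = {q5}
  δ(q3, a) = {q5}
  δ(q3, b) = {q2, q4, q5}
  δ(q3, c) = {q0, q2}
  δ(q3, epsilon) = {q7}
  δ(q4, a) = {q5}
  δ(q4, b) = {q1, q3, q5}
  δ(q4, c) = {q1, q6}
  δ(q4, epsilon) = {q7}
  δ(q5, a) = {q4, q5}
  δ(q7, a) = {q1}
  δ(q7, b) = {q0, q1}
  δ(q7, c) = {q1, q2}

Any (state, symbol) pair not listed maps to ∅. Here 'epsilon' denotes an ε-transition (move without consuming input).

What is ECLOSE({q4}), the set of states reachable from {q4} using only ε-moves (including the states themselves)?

{q4, q7}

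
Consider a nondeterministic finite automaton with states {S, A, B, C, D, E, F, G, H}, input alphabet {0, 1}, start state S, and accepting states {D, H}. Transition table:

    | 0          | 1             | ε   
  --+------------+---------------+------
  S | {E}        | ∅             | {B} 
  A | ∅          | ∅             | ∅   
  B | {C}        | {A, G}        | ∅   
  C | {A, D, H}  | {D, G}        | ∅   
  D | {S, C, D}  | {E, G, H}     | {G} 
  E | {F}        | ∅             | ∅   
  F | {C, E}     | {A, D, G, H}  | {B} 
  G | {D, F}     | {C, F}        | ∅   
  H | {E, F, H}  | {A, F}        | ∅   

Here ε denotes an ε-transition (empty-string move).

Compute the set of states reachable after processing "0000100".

{S, A, B, C, D, E, F, G, H}

Start: ε-closure({S}) = {S, B}.
Read '0': {S, B} → {C, E}.
Read '0': {C, E} → {A, B, D, F, G, H}.
Read '0': {A, B, D, F, G, H} → {S, B, C, D, E, F, G, H}.
Read '0': {S, B, C, D, E, F, G, H} → {S, A, B, C, D, E, F, G, H}.
Read '1': {S, A, B, C, D, E, F, G, H} → {A, B, C, D, E, F, G, H}.
Read '0': {A, B, C, D, E, F, G, H} → {S, A, B, C, D, E, F, G, H}.
Read '0': {S, A, B, C, D, E, F, G, H} → {S, A, B, C, D, E, F, G, H}.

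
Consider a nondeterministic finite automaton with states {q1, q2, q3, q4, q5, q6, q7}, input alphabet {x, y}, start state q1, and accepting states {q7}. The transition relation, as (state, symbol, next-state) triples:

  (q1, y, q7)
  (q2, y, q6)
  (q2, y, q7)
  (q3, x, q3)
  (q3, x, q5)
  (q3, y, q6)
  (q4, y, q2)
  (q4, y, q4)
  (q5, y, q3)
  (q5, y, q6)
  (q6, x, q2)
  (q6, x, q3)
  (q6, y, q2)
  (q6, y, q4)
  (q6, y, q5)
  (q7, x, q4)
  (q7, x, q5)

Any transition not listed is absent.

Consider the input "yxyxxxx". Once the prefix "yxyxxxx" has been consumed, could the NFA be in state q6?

No

Start in {q1}.
Read 'y': q1→{q7}; now {q7}.
Read 'x': q7→{q4, q5}; now {q4, q5}.
Read 'y': q4→{q2, q4}, q5→{q3, q6}; now {q2, q3, q4, q6}.
Read 'x': q2→∅, q3→{q3, q5}, q4→∅, q6→{q2, q3}; now {q2, q3, q5}.
Read 'x': q2→∅, q3→{q3, q5}, q5→∅; now {q3, q5}.
Read 'x': q3→{q3, q5}, q5→∅; now {q3, q5}.
Read 'x': q3→{q3, q5}, q5→∅; now {q3, q5}.
State q6 is not in {q3, q5}.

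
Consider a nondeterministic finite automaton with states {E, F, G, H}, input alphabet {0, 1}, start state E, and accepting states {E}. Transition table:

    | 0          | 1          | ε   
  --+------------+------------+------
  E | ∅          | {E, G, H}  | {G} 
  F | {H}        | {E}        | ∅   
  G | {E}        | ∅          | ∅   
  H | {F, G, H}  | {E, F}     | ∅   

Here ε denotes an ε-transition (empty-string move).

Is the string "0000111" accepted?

Yes

Start: ε-closure({E}) = {E, G}.
Read '0': E→∅, G→{E}; union {E}; ε-closure = {E, G}.
Read '0': E→∅, G→{E}; union {E}; ε-closure = {E, G}.
Read '0': E→∅, G→{E}; union {E}; ε-closure = {E, G}.
Read '0': E→∅, G→{E}; union {E}; ε-closure = {E, G}.
Read '1': E→{E, G, H}, G→∅; now {E, G, H}.
Read '1': E→{E, G, H}, G→∅, H→{E, F}; now {E, F, G, H}.
Read '1': E→{E, G, H}, F→{E}, G→∅, H→{E, F}; now {E, F, G, H}.
The final set {E, F, G, H} contains the accepting state E.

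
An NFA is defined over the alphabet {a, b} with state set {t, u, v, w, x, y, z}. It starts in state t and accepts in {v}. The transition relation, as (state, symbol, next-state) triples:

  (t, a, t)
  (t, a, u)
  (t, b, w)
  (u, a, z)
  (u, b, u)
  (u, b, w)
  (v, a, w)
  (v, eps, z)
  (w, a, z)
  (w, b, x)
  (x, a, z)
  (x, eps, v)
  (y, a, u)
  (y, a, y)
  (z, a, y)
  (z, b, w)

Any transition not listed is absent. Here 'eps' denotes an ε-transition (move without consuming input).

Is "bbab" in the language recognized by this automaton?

Yes

Start in {t}.
Read 'b': t→{w}; now {w}.
Read 'b': w→{x}; union {x}; ε-closure = {v, x, z}.
Read 'a': v→{w}, x→{z}, z→{y}; now {w, y, z}.
Read 'b': w→{x}, y→∅, z→{w}; union {w, x}; ε-closure = {v, w, x, z}.
The final set {v, w, x, z} contains the accepting state v.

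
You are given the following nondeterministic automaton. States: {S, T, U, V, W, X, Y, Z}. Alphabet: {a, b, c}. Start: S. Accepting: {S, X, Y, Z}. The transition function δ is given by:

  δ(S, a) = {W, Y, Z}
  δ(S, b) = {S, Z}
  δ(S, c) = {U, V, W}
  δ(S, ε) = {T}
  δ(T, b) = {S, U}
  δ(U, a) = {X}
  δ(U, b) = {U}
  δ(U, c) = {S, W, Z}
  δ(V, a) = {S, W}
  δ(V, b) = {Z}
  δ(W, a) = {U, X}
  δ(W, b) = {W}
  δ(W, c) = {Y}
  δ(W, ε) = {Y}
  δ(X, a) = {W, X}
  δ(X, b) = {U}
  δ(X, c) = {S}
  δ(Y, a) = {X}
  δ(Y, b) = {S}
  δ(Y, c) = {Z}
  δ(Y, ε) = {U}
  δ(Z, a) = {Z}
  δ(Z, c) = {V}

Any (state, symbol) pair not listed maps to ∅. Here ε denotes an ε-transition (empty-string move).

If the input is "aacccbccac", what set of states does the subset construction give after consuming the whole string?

{S, T, U, V, W, Y, Z}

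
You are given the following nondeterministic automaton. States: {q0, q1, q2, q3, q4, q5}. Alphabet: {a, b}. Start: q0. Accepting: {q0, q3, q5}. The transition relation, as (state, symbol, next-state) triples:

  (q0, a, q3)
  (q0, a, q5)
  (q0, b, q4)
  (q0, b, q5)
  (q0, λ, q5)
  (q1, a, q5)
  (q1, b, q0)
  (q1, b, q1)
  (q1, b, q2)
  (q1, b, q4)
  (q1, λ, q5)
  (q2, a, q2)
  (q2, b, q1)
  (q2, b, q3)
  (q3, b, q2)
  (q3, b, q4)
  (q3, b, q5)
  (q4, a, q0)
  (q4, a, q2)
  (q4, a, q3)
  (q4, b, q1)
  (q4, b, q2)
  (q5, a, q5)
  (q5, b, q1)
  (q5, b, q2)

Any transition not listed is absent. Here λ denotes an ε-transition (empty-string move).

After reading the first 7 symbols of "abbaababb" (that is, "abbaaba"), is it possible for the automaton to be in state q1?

No

Start: ε-closure({q0}) = {q0, q5}.
Read 'a': q0→{q3, q5}, q5→{q5}; now {q3, q5}.
Read 'b': q3→{q2, q4, q5}, q5→{q1, q2}; now {q1, q2, q4, q5}.
Read 'b': q1→{q0, q1, q2, q4}, q2→{q1, q3}, q4→{q1, q2}, q5→{q1, q2}; union {q0, q1, q2, q3, q4}; ε-closure = {q0, q1, q2, q3, q4, q5}.
Read 'a': q0→{q3, q5}, q1→{q5}, q2→{q2}, q3→∅, q4→{q0, q2, q3}, q5→{q5}; now {q0, q2, q3, q5}.
Read 'a': q0→{q3, q5}, q2→{q2}, q3→∅, q5→{q5}; now {q2, q3, q5}.
Read 'b': q2→{q1, q3}, q3→{q2, q4, q5}, q5→{q1, q2}; now {q1, q2, q3, q4, q5}.
Read 'a': q1→{q5}, q2→{q2}, q3→∅, q4→{q0, q2, q3}, q5→{q5}; now {q0, q2, q3, q5}.
State q1 is not in {q0, q2, q3, q5}.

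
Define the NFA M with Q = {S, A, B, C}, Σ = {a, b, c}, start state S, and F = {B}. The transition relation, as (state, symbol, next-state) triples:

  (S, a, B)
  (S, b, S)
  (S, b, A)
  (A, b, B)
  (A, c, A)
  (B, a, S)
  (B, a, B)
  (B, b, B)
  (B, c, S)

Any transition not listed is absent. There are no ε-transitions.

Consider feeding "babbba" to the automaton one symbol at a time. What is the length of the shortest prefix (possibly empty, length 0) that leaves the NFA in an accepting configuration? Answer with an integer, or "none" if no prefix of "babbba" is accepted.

2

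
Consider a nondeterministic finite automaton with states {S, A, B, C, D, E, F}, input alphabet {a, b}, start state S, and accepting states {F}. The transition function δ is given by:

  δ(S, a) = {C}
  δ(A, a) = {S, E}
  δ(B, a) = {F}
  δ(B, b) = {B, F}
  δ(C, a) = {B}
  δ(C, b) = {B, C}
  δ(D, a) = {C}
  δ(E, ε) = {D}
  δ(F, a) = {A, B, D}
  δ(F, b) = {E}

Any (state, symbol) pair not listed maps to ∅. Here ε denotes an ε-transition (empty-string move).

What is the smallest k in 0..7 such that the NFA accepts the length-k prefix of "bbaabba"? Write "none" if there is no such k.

Start in {S}.
Read 'b': {S} → ∅.
The set is empty and remains empty for the remaining 6 symbols.
No reachable set along the way intersects F.

none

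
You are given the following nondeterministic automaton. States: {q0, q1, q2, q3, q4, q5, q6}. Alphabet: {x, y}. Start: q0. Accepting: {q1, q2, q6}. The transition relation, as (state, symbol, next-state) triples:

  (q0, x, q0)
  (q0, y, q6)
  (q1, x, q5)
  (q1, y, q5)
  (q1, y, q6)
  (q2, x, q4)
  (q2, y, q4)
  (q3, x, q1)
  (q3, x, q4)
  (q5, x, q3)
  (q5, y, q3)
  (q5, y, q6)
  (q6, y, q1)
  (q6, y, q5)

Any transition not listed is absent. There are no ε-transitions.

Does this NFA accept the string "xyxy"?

No

Start in {q0}.
Read 'x': q0→{q0}; now {q0}.
Read 'y': q0→{q6}; now {q6}.
Read 'x': q6→∅; now ∅.
The set is empty and remains empty for the remaining 1 symbol.
The final set ∅ contains no accepting state.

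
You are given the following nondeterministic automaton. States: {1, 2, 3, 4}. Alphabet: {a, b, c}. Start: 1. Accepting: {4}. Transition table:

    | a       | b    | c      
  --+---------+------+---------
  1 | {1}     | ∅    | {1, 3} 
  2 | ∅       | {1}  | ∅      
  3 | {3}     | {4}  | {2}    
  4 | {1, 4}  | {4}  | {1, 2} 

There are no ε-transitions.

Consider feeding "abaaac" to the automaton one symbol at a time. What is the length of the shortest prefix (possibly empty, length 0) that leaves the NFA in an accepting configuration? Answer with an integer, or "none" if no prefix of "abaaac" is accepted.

Start in {1}.
Read 'a': {1} → {1}.
Read 'b': {1} → ∅.
The set is empty and remains empty for the remaining 4 symbols.
No reachable set along the way intersects F.

none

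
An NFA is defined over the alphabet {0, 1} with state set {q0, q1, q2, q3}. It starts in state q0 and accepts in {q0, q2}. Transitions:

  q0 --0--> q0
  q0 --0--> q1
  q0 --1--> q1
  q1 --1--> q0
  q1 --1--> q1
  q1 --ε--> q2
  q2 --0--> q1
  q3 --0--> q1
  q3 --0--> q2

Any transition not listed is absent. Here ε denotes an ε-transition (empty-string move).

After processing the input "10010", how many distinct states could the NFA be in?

Start in {q0}.
Read '1': {q0} → {q1, q2}.
Read '0': {q1, q2} → {q1, q2}.
Read '0': {q1, q2} → {q1, q2}.
Read '1': {q1, q2} → {q0, q1, q2}.
Read '0': {q0, q1, q2} → {q0, q1, q2}.
That set has 3 states.

3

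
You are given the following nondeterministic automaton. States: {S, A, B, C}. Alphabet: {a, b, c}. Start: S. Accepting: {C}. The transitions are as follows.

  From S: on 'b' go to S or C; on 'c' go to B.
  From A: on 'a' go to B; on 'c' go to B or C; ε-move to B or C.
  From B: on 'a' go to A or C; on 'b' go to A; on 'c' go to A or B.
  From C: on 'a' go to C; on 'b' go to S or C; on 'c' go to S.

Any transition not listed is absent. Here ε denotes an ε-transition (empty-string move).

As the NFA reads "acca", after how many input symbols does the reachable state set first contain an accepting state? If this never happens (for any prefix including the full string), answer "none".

none

Start in {S}.
Read 'a': {S} → ∅.
The set is empty and remains empty for the remaining 3 symbols.
No reachable set along the way intersects F.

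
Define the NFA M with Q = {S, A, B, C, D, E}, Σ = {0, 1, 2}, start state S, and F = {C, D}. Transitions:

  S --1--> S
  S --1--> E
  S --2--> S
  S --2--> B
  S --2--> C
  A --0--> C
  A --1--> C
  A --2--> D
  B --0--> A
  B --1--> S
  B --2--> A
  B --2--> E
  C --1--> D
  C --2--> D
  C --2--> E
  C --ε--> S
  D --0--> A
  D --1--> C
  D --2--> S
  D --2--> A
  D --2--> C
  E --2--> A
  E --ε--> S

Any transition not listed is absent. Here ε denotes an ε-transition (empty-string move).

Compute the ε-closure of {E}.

{S, E}

Begin with {E}.
ε-move E → S; add S.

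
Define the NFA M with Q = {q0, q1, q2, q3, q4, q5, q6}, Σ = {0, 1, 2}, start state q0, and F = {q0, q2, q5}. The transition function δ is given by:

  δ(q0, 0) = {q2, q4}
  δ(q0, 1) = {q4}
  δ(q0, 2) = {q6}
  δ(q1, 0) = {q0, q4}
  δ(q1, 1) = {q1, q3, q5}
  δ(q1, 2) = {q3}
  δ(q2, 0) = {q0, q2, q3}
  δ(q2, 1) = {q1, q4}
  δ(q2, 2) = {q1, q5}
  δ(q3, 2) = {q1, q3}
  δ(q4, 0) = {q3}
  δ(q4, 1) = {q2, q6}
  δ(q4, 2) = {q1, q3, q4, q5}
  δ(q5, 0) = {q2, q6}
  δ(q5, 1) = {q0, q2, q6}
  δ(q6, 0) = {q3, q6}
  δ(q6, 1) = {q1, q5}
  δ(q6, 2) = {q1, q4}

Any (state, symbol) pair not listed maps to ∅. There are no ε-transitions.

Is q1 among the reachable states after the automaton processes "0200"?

No

Start in {q0}.
Read '0': {q0} → {q2, q4}.
Read '2': {q2, q4} → {q1, q3, q4, q5}.
Read '0': {q1, q3, q4, q5} → {q0, q2, q3, q4, q6}.
Read '0': {q0, q2, q3, q4, q6} → {q0, q2, q3, q4, q6}.
State q1 is not in {q0, q2, q3, q4, q6}.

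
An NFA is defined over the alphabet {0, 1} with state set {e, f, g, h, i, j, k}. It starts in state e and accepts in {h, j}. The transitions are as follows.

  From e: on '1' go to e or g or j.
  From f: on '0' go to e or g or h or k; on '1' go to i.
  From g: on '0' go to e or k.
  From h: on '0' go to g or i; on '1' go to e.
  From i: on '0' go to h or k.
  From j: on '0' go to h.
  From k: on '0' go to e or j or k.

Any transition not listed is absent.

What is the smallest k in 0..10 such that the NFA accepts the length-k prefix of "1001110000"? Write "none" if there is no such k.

Start in {e}.
Read '1': {e} → {e, g, j}.
None of the earlier sets intersect F, but {e, g, j} does.

1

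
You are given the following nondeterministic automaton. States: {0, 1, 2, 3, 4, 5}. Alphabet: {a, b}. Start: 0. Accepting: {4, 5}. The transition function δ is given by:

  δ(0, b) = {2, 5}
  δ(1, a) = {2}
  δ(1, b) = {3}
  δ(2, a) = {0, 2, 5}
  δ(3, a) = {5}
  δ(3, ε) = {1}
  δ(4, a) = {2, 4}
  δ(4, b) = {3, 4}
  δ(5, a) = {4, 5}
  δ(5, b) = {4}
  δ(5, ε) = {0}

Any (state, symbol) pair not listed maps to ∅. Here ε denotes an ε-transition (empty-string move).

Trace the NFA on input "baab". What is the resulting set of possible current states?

Start in {0}.
Read 'b': 0→{2, 5}; union {2, 5}; ε-closure = {0, 2, 5}.
Read 'a': 0→∅, 2→{0, 2, 5}, 5→{4, 5}; now {0, 2, 4, 5}.
Read 'a': 0→∅, 2→{0, 2, 5}, 4→{2, 4}, 5→{4, 5}; now {0, 2, 4, 5}.
Read 'b': 0→{2, 5}, 2→∅, 4→{3, 4}, 5→{4}; union {2, 3, 4, 5}; ε-closure = {0, 1, 2, 3, 4, 5}.

{0, 1, 2, 3, 4, 5}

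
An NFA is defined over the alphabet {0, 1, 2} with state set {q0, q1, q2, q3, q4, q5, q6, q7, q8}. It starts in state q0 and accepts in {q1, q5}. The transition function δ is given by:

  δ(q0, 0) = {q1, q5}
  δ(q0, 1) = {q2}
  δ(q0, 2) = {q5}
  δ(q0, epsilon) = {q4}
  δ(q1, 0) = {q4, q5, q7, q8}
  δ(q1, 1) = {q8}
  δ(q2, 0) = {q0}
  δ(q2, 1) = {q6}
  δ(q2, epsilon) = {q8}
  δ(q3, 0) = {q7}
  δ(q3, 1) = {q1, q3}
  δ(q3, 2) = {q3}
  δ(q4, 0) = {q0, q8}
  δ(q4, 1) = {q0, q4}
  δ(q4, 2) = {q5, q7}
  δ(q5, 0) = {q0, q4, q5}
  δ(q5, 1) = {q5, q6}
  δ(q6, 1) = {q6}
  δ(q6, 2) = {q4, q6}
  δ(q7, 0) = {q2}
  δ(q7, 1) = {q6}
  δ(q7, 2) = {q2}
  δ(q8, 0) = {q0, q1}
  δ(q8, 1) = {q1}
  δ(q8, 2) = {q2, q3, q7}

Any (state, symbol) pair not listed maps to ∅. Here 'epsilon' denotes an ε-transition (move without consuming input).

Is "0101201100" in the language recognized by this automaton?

Start: ε-closure({q0}) = {q0, q4}.
Read '0': {q0, q4} → {q0, q1, q4, q5, q8}.
Read '1': {q0, q1, q4, q5, q8} → {q0, q1, q2, q4, q5, q6, q8}.
Read '0': {q0, q1, q2, q4, q5, q6, q8} → {q0, q1, q4, q5, q7, q8}.
Read '1': {q0, q1, q4, q5, q7, q8} → {q0, q1, q2, q4, q5, q6, q8}.
Read '2': {q0, q1, q2, q4, q5, q6, q8} → {q2, q3, q4, q5, q6, q7, q8}.
Read '0': {q2, q3, q4, q5, q6, q7, q8} → {q0, q1, q2, q4, q5, q7, q8}.
Read '1': {q0, q1, q2, q4, q5, q7, q8} → {q0, q1, q2, q4, q5, q6, q8}.
Read '1': {q0, q1, q2, q4, q5, q6, q8} → {q0, q1, q2, q4, q5, q6, q8}.
Read '0': {q0, q1, q2, q4, q5, q6, q8} → {q0, q1, q4, q5, q7, q8}.
Read '0': {q0, q1, q4, q5, q7, q8} → {q0, q1, q2, q4, q5, q7, q8}.
The final set {q0, q1, q2, q4, q5, q7, q8} contains the accepting states q1, q5.

Yes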